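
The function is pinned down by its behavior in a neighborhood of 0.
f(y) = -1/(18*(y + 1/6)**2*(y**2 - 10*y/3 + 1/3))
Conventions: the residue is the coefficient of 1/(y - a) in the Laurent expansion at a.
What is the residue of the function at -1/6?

At the order-2 pole -1/6 set g(y) = (y - (-1/6))^2*f(y) = -1/(18*(y**2 - 10*y/3 + 1/3)).
Order-2 pole: residue = g'(a); g'(-1/6) = -8/33, so the residue is -8/33.

The residue is -8/33.


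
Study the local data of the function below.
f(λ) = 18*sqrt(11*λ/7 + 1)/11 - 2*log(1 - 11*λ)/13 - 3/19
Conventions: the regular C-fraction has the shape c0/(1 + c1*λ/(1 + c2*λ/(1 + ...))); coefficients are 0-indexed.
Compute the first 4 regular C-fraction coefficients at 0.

Taylor coefficients (expand at 0): a_0 = 309/209, a_1 = 271/91, a_2 = 22429/2548, a_3 = 7346999/107016.
c0 = a_0 = 309/209. Peel one level at a time: if S = 1 + c*λ/S' with S'(0) = 1, then c is the λ-coefficient of S and S' = c*λ/(S - 1).
S_1 = c0/f = 1 + (-56639/28119)*λ + (-5998428953/3162712644)*λ^2 + ...; c1 = -56639/28119.
S_2 = c1*λ/(S_1 - 1) = 1 + (-28700617/30480996)*λ + (-2472893335/172733232)*λ^2 + ...; c2 = -28700617/30480996.
S_3 = c2*λ/(S_2 - 1) = 1 + (-301018561415/19798207436)*λ + ...; c3 = -301018561415/19798207436.

The regular C-fraction coefficients are [309/209, -56639/28119, -28700617/30480996, -301018561415/19798207436].


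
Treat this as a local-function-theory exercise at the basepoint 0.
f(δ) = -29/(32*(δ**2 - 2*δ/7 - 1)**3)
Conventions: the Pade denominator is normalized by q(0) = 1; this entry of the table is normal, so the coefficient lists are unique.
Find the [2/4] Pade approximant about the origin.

The Pade approximant has numerator coefficients [29/32, -4669/69456, 80997/231520]; denominator coefficients [1, 23792/30387, -862408/354515, -2868008/2481605, 386482/212709].

Taylor coefficients needed (expand at 0): a_0 = 29/32, a_1 = -87/112, a_2 = 4959/1568, a_3 = -4553/1372, a_4 = 297627/38416, a_5 = -174261/19208, a_6 = 4401707/268912.
Write the denominator as Q(δ) = 1 + q1*δ + q2*δ^2 + q3*δ^3 + q4*δ^4. Requiring Q*f - P = O(δ^7) with deg P <= 2 kills the coefficients of δ^3..δ^6 in Q*f:
  δ^3: a_3 + q1*a_2 + q2*a_1 + q3*a_0 = 0, i.e. -4553/1372 + (4959/1568)*q1 + (-87/112)*q2 + (29/32)*q3 = 0.
  δ^4: a_4 + q1*a_3 + q2*a_2 + q3*a_1 + q4*a_0 = 0, i.e. 297627/38416 + (-4553/1372)*q1 + (4959/1568)*q2 + (-87/112)*q3 + (29/32)*q4 = 0.
  δ^5: a_5 + q1*a_4 + q2*a_3 + q3*a_2 + q4*a_1 = 0, i.e. -174261/19208 + (297627/38416)*q1 + (-4553/1372)*q2 + (4959/1568)*q3 + (-87/112)*q4 = 0.
  δ^6: a_6 + q1*a_5 + q2*a_4 + q3*a_3 + q4*a_2 = 0, i.e. 4401707/268912 + (-174261/19208)*q1 + (297627/38416)*q2 + (-4553/1372)*q3 + (4959/1568)*q4 = 0.
Solving this linear system: q1 = 23792/30387, q2 = -862408/354515, q3 = -2868008/2481605, q4 = 386482/212709.
The numerator is Q*f truncated at degree 2: P0 = a_0 = 29/32; P1 = a_1 + q1*a_0 = -4669/69456; P2 = a_2 + q1*a_1 + q2*a_0 = 80997/231520.


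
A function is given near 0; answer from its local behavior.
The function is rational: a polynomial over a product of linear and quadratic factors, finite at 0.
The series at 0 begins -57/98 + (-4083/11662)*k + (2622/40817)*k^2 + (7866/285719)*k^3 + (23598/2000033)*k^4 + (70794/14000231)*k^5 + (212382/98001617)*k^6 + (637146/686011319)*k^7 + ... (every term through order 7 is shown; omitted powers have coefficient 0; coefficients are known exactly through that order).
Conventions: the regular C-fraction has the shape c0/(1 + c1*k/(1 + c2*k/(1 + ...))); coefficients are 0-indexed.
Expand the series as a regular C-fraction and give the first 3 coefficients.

Taylor coefficients (read off): a_0 = -57/98, a_1 = -4083/11662, a_2 = 2622/40817.
c0 = a_0 = -57/98. Peel one level at a time: if S = 1 + c*k/S' with S'(0) = 1, then c is the k-coefficient of S and S' = c*k/(S - 1).
S_1 = c0/f = 1 + (-1361/2261)*k + (49325/104329)*k^2 + ...; c1 = -1361/2261.
S_2 = c1*k/(S_1 - 1) = 1 + (345275/439603)*k + ...; c2 = 345275/439603.

The regular C-fraction coefficients are [-57/98, -1361/2261, 345275/439603].


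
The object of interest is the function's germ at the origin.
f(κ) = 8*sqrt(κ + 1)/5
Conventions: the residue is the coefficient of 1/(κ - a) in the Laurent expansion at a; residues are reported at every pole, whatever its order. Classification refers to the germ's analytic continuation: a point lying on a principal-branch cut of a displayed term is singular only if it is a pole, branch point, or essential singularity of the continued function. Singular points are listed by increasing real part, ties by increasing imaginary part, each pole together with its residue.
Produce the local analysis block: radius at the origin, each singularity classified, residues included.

Radius of convergence at 0: 1.
At -1: an algebraic (square-root) branch point.

Branch term (8/5)*sqrt(1 - κ/(-1)): its argument vanishes at κ = -1, a square-root branch point, modulus 1.
The radius of convergence is the smallest modulus among the singular points: 1.


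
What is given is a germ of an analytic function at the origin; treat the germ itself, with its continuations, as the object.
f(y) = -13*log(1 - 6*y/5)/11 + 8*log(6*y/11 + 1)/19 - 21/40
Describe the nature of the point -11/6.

The point is a logarithmic branch point.

The term (8/19)*log(1 - y/(-11/6)) has argument 1 - -11/6/(-11/6) = 0 at -11/6: a logarithmic (infinitely-sheeted) branch point; the remaining terms are analytic or single-valued there.


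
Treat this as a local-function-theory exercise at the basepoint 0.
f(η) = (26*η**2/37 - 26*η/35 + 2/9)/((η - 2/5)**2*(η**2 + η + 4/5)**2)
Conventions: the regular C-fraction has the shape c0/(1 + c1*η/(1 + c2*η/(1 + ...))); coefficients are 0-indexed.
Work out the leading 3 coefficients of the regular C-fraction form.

Taylor coefficients (expand at 0): a_0 = 625/288, a_1 = -7375/4032, a_2 = 933125/132608.
c0 = a_0 = 625/288. Peel one level at a time: if S = 1 + c*η/S' with S'(0) = 1, then c is the η-coefficient of S and S' = c*η/(S - 1).
S_1 = c0/f = 1 + (59/70)*η + (-1836287/725200)*η^2 + ...; c1 = 59/70.
S_2 = c1*η/(S_1 - 1) = 1 + (1836287/611240)*η + ...; c2 = 1836287/611240.

The regular C-fraction coefficients are [625/288, 59/70, 1836287/611240].


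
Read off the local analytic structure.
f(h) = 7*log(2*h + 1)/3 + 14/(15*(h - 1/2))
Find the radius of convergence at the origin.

Denominator factor (h - 1/2): pole of order 1 at 1/2, modulus 1/2.
Branch term (7/3)*log(1 - h/(-1/2)): its argument vanishes at h = -1/2, a logarithmic branch point, modulus 1/2.
The radius of convergence is the smallest modulus among the singular points: 1/2.

The radius of convergence is 1/2.


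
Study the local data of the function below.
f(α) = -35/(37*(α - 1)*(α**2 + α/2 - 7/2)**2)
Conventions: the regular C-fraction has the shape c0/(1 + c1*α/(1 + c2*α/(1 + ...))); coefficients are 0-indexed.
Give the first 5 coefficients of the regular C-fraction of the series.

Taylor coefficients (expand at 0): a_0 = 20/259, a_1 = 180/1813, a_2 = 1880/12691, a_3 = 14920/88837, a_4 = 119660/621859.
c0 = a_0 = 20/259. Peel one level at a time: if S = 1 + c*α/S' with S'(0) = 1, then c is the α-coefficient of S and S' = c*α/(S - 1).
S_1 = c0/f = 1 + (-9/7)*α + (-13/49)*α^2 + ...; c1 = -9/7.
S_2 = c1*α/(S_1 - 1) = 1 + (-13/63)*α + (2122/3969)*α^2 + ...; c2 = -13/63.
S_3 = c2*α/(S_2 - 1) = 1 + (2122/819)*α + (961/169)*α^2 + ...; c3 = 2122/819.
S_4 = c3*α/(S_3 - 1) = 1 + (-60543/27586)*α + ...; c4 = -60543/27586.

The regular C-fraction coefficients are [20/259, -9/7, -13/63, 2122/819, -60543/27586].


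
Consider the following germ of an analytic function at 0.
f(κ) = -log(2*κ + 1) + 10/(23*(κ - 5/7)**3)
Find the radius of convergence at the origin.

Denominator factor (κ - 5/7)^3: pole of order 3 at 5/7, modulus 5/7.
Branch term (-1)*log(1 - κ/(-1/2)): its argument vanishes at κ = -1/2, a logarithmic branch point, modulus 1/2.
The radius of convergence is the smallest modulus among the singular points: 1/2.

The radius of convergence is 1/2.


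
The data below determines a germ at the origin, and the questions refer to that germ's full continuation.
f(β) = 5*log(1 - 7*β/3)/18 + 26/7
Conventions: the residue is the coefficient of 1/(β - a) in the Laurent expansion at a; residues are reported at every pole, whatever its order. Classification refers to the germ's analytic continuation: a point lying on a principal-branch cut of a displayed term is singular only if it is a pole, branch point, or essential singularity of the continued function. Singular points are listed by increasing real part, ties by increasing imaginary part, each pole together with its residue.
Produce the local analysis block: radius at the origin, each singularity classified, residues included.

Branch term (5/18)*log(1 - β/(3/7)): its argument vanishes at β = 3/7, a logarithmic branch point, modulus 3/7.
The radius of convergence is the smallest modulus among the singular points: 3/7.

Radius of convergence at 0: 3/7.
At 3/7: a logarithmic branch point.


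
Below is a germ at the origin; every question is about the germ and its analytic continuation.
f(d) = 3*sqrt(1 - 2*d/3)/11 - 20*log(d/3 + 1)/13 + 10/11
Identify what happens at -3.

The term (-20/13)*log(1 - d/(-3)) has argument 1 - -3/(-3) = 0 at -3: a logarithmic (infinitely-sheeted) branch point; the remaining terms are analytic or single-valued there.

The point is a logarithmic branch point.


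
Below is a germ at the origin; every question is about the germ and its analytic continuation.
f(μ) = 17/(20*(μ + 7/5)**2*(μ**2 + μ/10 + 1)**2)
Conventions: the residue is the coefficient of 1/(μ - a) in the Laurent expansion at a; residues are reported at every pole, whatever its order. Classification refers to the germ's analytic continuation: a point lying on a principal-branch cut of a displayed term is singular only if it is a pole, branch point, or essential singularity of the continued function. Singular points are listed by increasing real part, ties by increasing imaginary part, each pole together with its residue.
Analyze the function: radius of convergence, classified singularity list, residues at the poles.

Radius of convergence at 0: 1.
At -7/5: a pole of order 2; residue 21250/103823.
At (-1/20) - ((1/20)*sqrt(399))*i: a pole of order 2; residue (-10625/103823) + ((88495625/16528725423)*sqrt(399))*i.
At (-1/20) + ((1/20)*sqrt(399))*i: a pole of order 2; residue (-10625/103823) - ((88495625/16528725423)*sqrt(399))*i.

Denominator factor (μ**2 + μ/10 + 1)^2: discriminant -399/100, complex-conjugate roots (-1/20) + ((1/20)*sqrt(399))*i and (-1/20) - ((1/20)*sqrt(399))*i; poles of order 2, moduli 1 and 1.
Denominator factor (μ + 7/5)^2: pole of order 2 at -7/5, modulus 7/5.
The radius of convergence is the smallest modulus among the singular points: 1.
At the order-2 pole -7/5 set g(μ) = (μ - (-7/5))^2*f(μ) = 17/(20*(μ**2 + μ/10 + 1)**2).
Order-2 pole: residue = g'(a); g'(-7/5) = 21250/103823, so the residue is 21250/103823.
The factor μ**2 + μ/10 + 1 splits as (μ - a)(μ - a') with a = (-1/20) - ((1/20)*sqrt(399))*i, a' = (-1/20) + ((1/20)*sqrt(399))*i. At the order-2 pole a set g(μ) = (μ - a)^2*f(μ) = [17/(20*(μ + 7/5)**2)] / (μ - a')^2.
Order-2 pole: residue = g'(a); g'((-1/20) - ((1/20)*sqrt(399))*i) = (-10625/103823) + ((88495625/16528725423)*sqrt(399))*i, so the residue is (-10625/103823) + ((88495625/16528725423)*sqrt(399))*i.
The factor μ**2 + μ/10 + 1 splits as (μ - a)(μ - a') with a = (-1/20) + ((1/20)*sqrt(399))*i, a' = (-1/20) - ((1/20)*sqrt(399))*i. At the order-2 pole a set g(μ) = (μ - a)^2*f(μ) = [17/(20*(μ + 7/5)**2)] / (μ - a')^2.
Order-2 pole: residue = g'(a); g'((-1/20) + ((1/20)*sqrt(399))*i) = (-10625/103823) - ((88495625/16528725423)*sqrt(399))*i, so the residue is (-10625/103823) - ((88495625/16528725423)*sqrt(399))*i.
List the singular points by increasing real part (a conjugate pair: the negative imaginary part first).


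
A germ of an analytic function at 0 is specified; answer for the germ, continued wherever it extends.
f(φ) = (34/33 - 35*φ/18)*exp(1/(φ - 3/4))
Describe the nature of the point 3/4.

The exponent 1/(φ - (3/4)) has a pole at 3/4, so exp(1/(φ - (3/4))) takes every nonzero value near it: an essential singularity (not a pole of any order).

The point is an essential singularity.


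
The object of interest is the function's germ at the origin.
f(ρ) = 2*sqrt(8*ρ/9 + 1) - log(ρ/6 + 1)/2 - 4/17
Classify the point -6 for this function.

The point is a logarithmic branch point.

The term (-1/2)*log(1 - ρ/(-6)) has argument 1 - -6/(-6) = 0 at -6: a logarithmic (infinitely-sheeted) branch point; the remaining terms are analytic or single-valued there.


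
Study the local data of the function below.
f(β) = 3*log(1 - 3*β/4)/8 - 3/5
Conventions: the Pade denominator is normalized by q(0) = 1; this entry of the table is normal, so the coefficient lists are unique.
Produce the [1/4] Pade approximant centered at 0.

Taylor coefficients needed (expand at 0): a_0 = -3/5, a_1 = -9/32, a_2 = -27/256, a_3 = -27/512, a_4 = -243/8192, a_5 = -729/40960.
Write the denominator as Q(β) = 1 + q1*β + q2*β^2 + q3*β^3 + q4*β^4. Requiring Q*f - P = O(β^6) with deg P <= 1 kills the coefficients of β^2..β^5 in Q*f:
  β^2: a_2 + q1*a_1 + q2*a_0 = 0, i.e. -27/256 + (-9/32)*q1 + (-3/5)*q2 = 0.
  β^3: a_3 + q1*a_2 + q2*a_1 + q3*a_0 = 0, i.e. -27/512 + (-27/256)*q1 + (-9/32)*q2 + (-3/5)*q3 = 0.
  β^4: a_4 + q1*a_3 + q2*a_2 + q3*a_1 + q4*a_0 = 0, i.e. -243/8192 + (-27/512)*q1 + (-27/256)*q2 + (-9/32)*q3 + (-3/5)*q4 = 0.
  β^5: a_5 + q1*a_4 + q2*a_3 + q3*a_2 + q4*a_1 = 0, i.e. -729/40960 + (-243/8192)*q1 + (-27/512)*q2 + (-27/256)*q3 + (-9/32)*q4 = 0.
Solving this linear system: q1 = -1791/1160, q2 = 1017/1856, q3 = -1089/14848, q4 = 2889/118784.
The numerator is Q*f truncated at degree 1: P0 = a_0 = -3/5; P1 = a_1 + q1*a_0 = 14967/23200.

The Pade approximant has numerator coefficients [-3/5, 14967/23200]; denominator coefficients [1, -1791/1160, 1017/1856, -1089/14848, 2889/118784].


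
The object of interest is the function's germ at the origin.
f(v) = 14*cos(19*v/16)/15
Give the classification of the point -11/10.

The point is a regular point.

There is no denominator, hence no pole anywhere.
The factor cos(19*v/16) is entire.
So the germ continues analytically to -11/10.


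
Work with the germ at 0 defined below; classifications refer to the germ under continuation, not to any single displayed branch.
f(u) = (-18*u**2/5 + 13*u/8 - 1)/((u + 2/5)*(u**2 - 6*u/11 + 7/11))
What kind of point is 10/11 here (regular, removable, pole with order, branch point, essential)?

The point is a regular point.

Denominator factors: u + 2/5 = 72/55 at u = 10/11; u**2 - 6*u/11 + 7/11 = 117/121 at u = 10/11 — none vanishes.
So the germ continues analytically to 10/11.


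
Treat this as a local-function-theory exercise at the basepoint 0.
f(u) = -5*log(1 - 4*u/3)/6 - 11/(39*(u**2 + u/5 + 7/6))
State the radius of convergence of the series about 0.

The radius of convergence is 3/4.

Denominator factor (u**2 + u/5 + 7/6): discriminant -347/75, complex-conjugate roots (-1/10) + ((1/30)*sqrt(1041))*i and (-1/10) - ((1/30)*sqrt(1041))*i; poles of order 1, moduli (1/6)*sqrt(42) and (1/6)*sqrt(42).
Branch term (-5/6)*log(1 - u/(3/4)): its argument vanishes at u = 3/4, a logarithmic branch point, modulus 3/4.
The radius of convergence is the smallest modulus among the singular points: 3/4.


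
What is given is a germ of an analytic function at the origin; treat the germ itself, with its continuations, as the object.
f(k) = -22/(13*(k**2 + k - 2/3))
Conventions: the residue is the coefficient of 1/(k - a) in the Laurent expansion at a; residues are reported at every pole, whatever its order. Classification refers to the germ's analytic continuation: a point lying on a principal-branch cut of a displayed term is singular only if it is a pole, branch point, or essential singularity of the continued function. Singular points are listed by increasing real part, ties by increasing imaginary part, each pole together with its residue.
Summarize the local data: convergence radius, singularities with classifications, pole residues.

Radius of convergence at 0: -1/2 + (1/6)*sqrt(33).
At -1/2 - (1/6)*sqrt(33): a pole of order 1; residue (2/13)*sqrt(33).
At -1/2 + (1/6)*sqrt(33): a pole of order 1; residue -(2/13)*sqrt(33).

Denominator factor (k**2 + k - 2/3): discriminant 11/3, real irrational roots -1/2 + (1/6)*sqrt(33) and -1/2 - (1/6)*sqrt(33); poles of order 1, moduli -1/2 + (1/6)*sqrt(33) and 1/2 + (1/6)*sqrt(33).
The radius of convergence is the smallest modulus among the singular points: -1/2 + (1/6)*sqrt(33).
The factor k**2 + k - 2/3 splits as (k - a)(k - a') with a = -1/2 - (1/6)*sqrt(33), a' = -1/2 + (1/6)*sqrt(33). At the order-1 pole a set g(k) = (k - a)*f(k) = [-22/13] / (k - a').
Simple pole: residue = g(a) at a = -1/2 - (1/6)*sqrt(33), which is (2/13)*sqrt(33).
The factor k**2 + k - 2/3 splits as (k - a)(k - a') with a = -1/2 + (1/6)*sqrt(33), a' = -1/2 - (1/6)*sqrt(33). At the order-1 pole a set g(k) = (k - a)*f(k) = [-22/13] / (k - a').
Simple pole: residue = g(a) at a = -1/2 + (1/6)*sqrt(33), which is -(2/13)*sqrt(33).
List the singular points by increasing real part (a conjugate pair: the negative imaginary part first).


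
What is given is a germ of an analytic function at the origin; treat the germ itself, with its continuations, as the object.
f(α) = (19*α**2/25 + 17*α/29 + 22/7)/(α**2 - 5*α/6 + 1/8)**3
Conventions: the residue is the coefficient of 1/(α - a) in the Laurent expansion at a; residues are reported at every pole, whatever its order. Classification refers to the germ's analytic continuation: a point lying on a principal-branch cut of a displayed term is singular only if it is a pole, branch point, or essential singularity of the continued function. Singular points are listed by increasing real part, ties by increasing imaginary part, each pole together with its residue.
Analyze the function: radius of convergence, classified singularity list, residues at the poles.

Radius of convergence at 0: 5/12 - (1/12)*sqrt(7).
At 5/12 - (1/12)*sqrt(7): a pole of order 3; residue -(830323008/1740725)*sqrt(7).
At 5/12 + (1/12)*sqrt(7): a pole of order 3; residue (830323008/1740725)*sqrt(7).

Denominator factor (α**2 - 5*α/6 + 1/8)^3: discriminant 7/36, real irrational roots 5/12 + (1/12)*sqrt(7) and 5/12 - (1/12)*sqrt(7); poles of order 3, moduli 5/12 + (1/12)*sqrt(7) and 5/12 - (1/12)*sqrt(7).
The radius of convergence is the smallest modulus among the singular points: 5/12 - (1/12)*sqrt(7).
The factor α**2 - 5*α/6 + 1/8 splits as (α - a)(α - a') with a = 5/12 - (1/12)*sqrt(7), a' = 5/12 + (1/12)*sqrt(7). At the order-3 pole a set g(α) = (α - a)^3*f(α) = [19*α**2/25 + 17*α/29 + 22/7] / (α - a')^3.
Order-3 pole: residue = g''(a)/2; g''(5/12 - (1/12)*sqrt(7)) = -(1660646016/1740725)*sqrt(7), so the residue is -(830323008/1740725)*sqrt(7).
The factor α**2 - 5*α/6 + 1/8 splits as (α - a)(α - a') with a = 5/12 + (1/12)*sqrt(7), a' = 5/12 - (1/12)*sqrt(7). At the order-3 pole a set g(α) = (α - a)^3*f(α) = [19*α**2/25 + 17*α/29 + 22/7] / (α - a')^3.
Order-3 pole: residue = g''(a)/2; g''(5/12 + (1/12)*sqrt(7)) = (1660646016/1740725)*sqrt(7), so the residue is (830323008/1740725)*sqrt(7).
List the singular points by increasing real part (a conjugate pair: the negative imaginary part first).


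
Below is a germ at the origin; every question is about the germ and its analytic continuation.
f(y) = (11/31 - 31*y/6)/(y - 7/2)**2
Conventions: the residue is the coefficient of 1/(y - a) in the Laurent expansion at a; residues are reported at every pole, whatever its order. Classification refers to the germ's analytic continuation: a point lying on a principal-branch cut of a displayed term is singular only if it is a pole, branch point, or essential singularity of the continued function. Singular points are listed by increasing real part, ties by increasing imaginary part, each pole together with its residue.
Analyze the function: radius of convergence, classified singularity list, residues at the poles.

Radius of convergence at 0: 7/2.
At 7/2: a pole of order 2; residue -31/6.

Denominator factor (y - 7/2)^2: pole of order 2 at 7/2, modulus 7/2.
The radius of convergence is the smallest modulus among the singular points: 7/2.
At the order-2 pole 7/2 set g(y) = (y - (7/2))^2*f(y) = 11/31 - 31*y/6.
Order-2 pole: residue = g'(a); g'(7/2) = -31/6, so the residue is -31/6.


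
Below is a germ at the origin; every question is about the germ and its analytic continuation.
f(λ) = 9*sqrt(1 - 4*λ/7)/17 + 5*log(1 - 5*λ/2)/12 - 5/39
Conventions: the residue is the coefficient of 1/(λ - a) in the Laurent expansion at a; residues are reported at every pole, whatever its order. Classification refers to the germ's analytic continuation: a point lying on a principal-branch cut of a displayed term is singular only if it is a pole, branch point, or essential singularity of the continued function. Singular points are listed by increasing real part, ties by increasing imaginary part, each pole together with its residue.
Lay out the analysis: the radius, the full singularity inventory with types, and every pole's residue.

Radius of convergence at 0: 2/5.
At 2/5: a logarithmic branch point.
At 7/4: an algebraic (square-root) branch point.

Branch term (9/17)*sqrt(1 - λ/(7/4)): its argument vanishes at λ = 7/4, a square-root branch point, modulus 7/4.
Branch term (5/12)*log(1 - λ/(2/5)): its argument vanishes at λ = 2/5, a logarithmic branch point, modulus 2/5.
The radius of convergence is the smallest modulus among the singular points: 2/5.
List the singular points by increasing real part (a conjugate pair: the negative imaginary part first).


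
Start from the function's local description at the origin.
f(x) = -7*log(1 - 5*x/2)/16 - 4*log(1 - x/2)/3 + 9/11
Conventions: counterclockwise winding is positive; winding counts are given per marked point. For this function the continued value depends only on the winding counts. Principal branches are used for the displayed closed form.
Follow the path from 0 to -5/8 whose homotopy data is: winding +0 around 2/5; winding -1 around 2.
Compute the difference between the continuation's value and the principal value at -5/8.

The rational part is single-valued and drops out of the difference; each branch term changes only by its own monodromy.
(-7/16)*log(1 - x/(2/5)): winding 0 around 2/5, so this term returns to its principal value, contribution 0.
(-4/3)*log(1 - x/(2)): each positive loop around 2 adds 2*pi*i to the log, so winding -1 contributes (-4/3)*(-1)*2*pi*i = (8/3)*pi*i.
Summing the contributions at x = -5/8 gives (8/3)*pi*i.

Continued minus principal equals (8/3)*pi*i.


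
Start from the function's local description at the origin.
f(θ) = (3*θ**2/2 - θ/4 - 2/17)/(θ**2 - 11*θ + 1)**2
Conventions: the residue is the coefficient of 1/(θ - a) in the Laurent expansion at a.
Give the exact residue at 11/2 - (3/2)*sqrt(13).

The residue is (1/310284)*sqrt(13).

The factor θ**2 - 11*θ + 1 splits as (θ - a)(θ - a') with a = 11/2 - (3/2)*sqrt(13), a' = 11/2 + (3/2)*sqrt(13). At the order-2 pole a set g(θ) = (θ - a)^2*f(θ) = [3*θ**2/2 - θ/4 - 2/17] / (θ - a')^2.
Order-2 pole: residue = g'(a); g'(11/2 - (3/2)*sqrt(13)) = (1/310284)*sqrt(13), so the residue is (1/310284)*sqrt(13).


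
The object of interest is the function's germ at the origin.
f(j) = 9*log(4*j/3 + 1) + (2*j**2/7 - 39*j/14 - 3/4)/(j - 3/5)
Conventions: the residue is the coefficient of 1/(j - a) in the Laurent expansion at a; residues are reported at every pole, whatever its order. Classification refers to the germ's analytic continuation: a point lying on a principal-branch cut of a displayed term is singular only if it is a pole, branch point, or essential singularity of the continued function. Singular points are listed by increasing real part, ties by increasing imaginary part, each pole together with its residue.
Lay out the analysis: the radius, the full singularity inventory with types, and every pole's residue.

Denominator factor (j - 3/5): pole of order 1 at 3/5, modulus 3/5.
Branch term (9)*log(1 - j/(-3/4)): its argument vanishes at j = -3/4, a logarithmic branch point, modulus 3/4.
The radius of convergence is the smallest modulus among the singular points: 3/5.
The branch term is analytic at 3/5 and contributes nothing to the residue; only the rational part matters.
At the order-1 pole 3/5 set g(j) = (j - (3/5))*(rational part) = 2*j**2/7 - 39*j/14 - 3/4.
Simple pole: residue = g(a) at a = 3/5, which is -1623/700.
List the singular points by increasing real part (a conjugate pair: the negative imaginary part first).

Radius of convergence at 0: 3/5.
At -3/4: a logarithmic branch point.
At 3/5: a pole of order 1; residue -1623/700.


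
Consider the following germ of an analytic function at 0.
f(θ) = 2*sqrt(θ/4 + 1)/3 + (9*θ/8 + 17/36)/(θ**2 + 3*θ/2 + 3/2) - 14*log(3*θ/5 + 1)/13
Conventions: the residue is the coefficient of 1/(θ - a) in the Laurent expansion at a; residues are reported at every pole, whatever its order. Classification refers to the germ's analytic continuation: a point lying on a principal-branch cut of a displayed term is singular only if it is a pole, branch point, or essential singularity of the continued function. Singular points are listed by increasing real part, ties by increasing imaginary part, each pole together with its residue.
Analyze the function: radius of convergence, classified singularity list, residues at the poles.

Radius of convergence at 0: (1/2)*sqrt(6).
At -4: an algebraic (square-root) branch point.
At -5/3: a logarithmic branch point.
At (-3/4) - ((1/4)*sqrt(15))*i: a pole of order 1; residue (9/16) - ((107/2160)*sqrt(15))*i.
At (-3/4) + ((1/4)*sqrt(15))*i: a pole of order 1; residue (9/16) + ((107/2160)*sqrt(15))*i.

Denominator factor (θ**2 + 3*θ/2 + 3/2): discriminant -15/4, complex-conjugate roots (-3/4) + ((1/4)*sqrt(15))*i and (-3/4) - ((1/4)*sqrt(15))*i; poles of order 1, moduli (1/2)*sqrt(6) and (1/2)*sqrt(6).
Branch term (-14/13)*log(1 - θ/(-5/3)): its argument vanishes at θ = -5/3, a logarithmic branch point, modulus 5/3.
Branch term (2/3)*sqrt(1 - θ/(-4)): its argument vanishes at θ = -4, a square-root branch point, modulus 4.
The radius of convergence is the smallest modulus among the singular points: (1/2)*sqrt(6).
The branch terms are analytic at (-3/4) - ((1/4)*sqrt(15))*i and contribute nothing to the residue; only the rational part matters.
The factor θ**2 + 3*θ/2 + 3/2 splits as (θ - a)(θ - a') with a = (-3/4) - ((1/4)*sqrt(15))*i, a' = (-3/4) + ((1/4)*sqrt(15))*i. At the order-1 pole a set g(θ) = (θ - a)*(rational part) = [9*θ/8 + 17/36] / (θ - a').
Simple pole: residue = g(a) at a = (-3/4) - ((1/4)*sqrt(15))*i, which is (9/16) - ((107/2160)*sqrt(15))*i.
The branch terms are analytic at (-3/4) + ((1/4)*sqrt(15))*i and contribute nothing to the residue; only the rational part matters.
The factor θ**2 + 3*θ/2 + 3/2 splits as (θ - a)(θ - a') with a = (-3/4) + ((1/4)*sqrt(15))*i, a' = (-3/4) - ((1/4)*sqrt(15))*i. At the order-1 pole a set g(θ) = (θ - a)*(rational part) = [9*θ/8 + 17/36] / (θ - a').
Simple pole: residue = g(a) at a = (-3/4) + ((1/4)*sqrt(15))*i, which is (9/16) + ((107/2160)*sqrt(15))*i.
List the singular points by increasing real part (a conjugate pair: the negative imaginary part first).


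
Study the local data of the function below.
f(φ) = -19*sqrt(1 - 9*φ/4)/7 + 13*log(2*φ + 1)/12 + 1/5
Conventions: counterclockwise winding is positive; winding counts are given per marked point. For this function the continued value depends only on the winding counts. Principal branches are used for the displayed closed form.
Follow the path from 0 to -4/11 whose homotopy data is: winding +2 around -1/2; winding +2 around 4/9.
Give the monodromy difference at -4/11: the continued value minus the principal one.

Continued minus principal equals (13/3)*pi*i.

The rational part is single-valued and drops out of the difference; each branch term changes only by its own monodromy.
(-19/7)*sqrt(1 - φ/(4/9)): winding +2 is even, the square root returns to the same sheet, contribution 0.
(13/12)*log(1 - φ/(-1/2)): each positive loop around -1/2 adds 2*pi*i to the log, so winding +2 contributes (13/12)*(2)*2*pi*i = (13/3)*pi*i.
Summing the contributions at φ = -4/11 gives (13/3)*pi*i.


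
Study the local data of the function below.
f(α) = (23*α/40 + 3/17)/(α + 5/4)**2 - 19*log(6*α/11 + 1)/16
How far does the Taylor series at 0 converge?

The radius of convergence is 5/4.

Denominator factor (α + 5/4)^2: pole of order 2 at -5/4, modulus 5/4.
Branch term (-19/16)*log(1 - α/(-11/6)): its argument vanishes at α = -11/6, a logarithmic branch point, modulus 11/6.
The radius of convergence is the smallest modulus among the singular points: 5/4.


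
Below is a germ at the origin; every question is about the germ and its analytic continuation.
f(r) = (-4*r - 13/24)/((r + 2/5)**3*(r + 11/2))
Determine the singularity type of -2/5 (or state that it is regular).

The denominator factor r + 2/5 vanishes at -2/5 and appears to the power 3; the numerator there equals 127/120, nonzero, and no other factor vanishes.
Hence a pole whose order is the multiplicity, 3.

The point is a pole of order 3.


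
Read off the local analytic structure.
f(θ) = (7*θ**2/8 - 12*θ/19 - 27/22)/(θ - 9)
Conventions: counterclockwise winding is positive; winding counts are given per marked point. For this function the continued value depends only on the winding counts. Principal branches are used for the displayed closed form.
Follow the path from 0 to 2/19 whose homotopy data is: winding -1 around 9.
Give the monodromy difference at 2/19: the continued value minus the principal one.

The function is rational, hence single-valued: continuing it around any pole returns the same value, so the difference is 0.

Continued minus principal equals 0.


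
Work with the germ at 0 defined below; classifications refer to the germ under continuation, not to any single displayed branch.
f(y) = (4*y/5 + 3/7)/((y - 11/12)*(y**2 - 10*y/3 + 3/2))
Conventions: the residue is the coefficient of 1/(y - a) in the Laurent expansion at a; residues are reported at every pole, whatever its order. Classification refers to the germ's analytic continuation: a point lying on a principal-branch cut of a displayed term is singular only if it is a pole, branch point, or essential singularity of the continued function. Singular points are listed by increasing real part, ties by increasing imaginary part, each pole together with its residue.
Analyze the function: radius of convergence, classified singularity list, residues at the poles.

Denominator factor (y**2 - 10*y/3 + 3/2): discriminant 46/9, real irrational roots 5/3 + (1/6)*sqrt(46) and 5/3 - (1/6)*sqrt(46); poles of order 1, moduli 5/3 + (1/6)*sqrt(46) and 5/3 - (1/6)*sqrt(46).
Denominator factor (y - 11/12): pole of order 1 at 11/12, modulus 11/12.
The radius of convergence is the smallest modulus among the singular points: 5/3 - (1/6)*sqrt(46).
The factor y**2 - 10*y/3 + 3/2 splits as (y - a)(y - a') with a = 5/3 - (1/6)*sqrt(46), a' = 5/3 + (1/6)*sqrt(46). At the order-1 pole a set g(y) = (y - a)*f(y) = [(4*y/5 + 3/7)/(y - 11/12)] / (y - a').
Simple pole: residue = g(a) at a = 5/3 - (1/6)*sqrt(46), which is 2928/3605 + (2262/82915)*sqrt(46).
At the order-1 pole 11/12 set g(y) = (y - (11/12))*f(y) = (4*y/5 + 3/7)/(y**2 - 10*y/3 + 3/2).
Simple pole: residue = g(a) at a = 11/12, which is -5856/3605.
The factor y**2 - 10*y/3 + 3/2 splits as (y - a)(y - a') with a = 5/3 + (1/6)*sqrt(46), a' = 5/3 - (1/6)*sqrt(46). At the order-1 pole a set g(y) = (y - a)*f(y) = [(4*y/5 + 3/7)/(y - 11/12)] / (y - a').
Simple pole: residue = g(a) at a = 5/3 + (1/6)*sqrt(46), which is 2928/3605 - (2262/82915)*sqrt(46).
List the singular points by increasing real part (a conjugate pair: the negative imaginary part first).

Radius of convergence at 0: 5/3 - (1/6)*sqrt(46).
At 5/3 - (1/6)*sqrt(46): a pole of order 1; residue 2928/3605 + (2262/82915)*sqrt(46).
At 11/12: a pole of order 1; residue -5856/3605.
At 5/3 + (1/6)*sqrt(46): a pole of order 1; residue 2928/3605 - (2262/82915)*sqrt(46).


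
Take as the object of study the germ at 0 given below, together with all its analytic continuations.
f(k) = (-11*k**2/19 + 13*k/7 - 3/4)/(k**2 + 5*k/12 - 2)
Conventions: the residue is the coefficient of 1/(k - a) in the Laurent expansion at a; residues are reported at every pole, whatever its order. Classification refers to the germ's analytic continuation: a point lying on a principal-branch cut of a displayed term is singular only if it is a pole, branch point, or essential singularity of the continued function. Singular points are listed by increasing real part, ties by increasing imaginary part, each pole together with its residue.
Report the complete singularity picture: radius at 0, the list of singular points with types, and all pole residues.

Radius of convergence at 0: -5/24 + (1/24)*sqrt(1177).
At -5/24 - (1/24)*sqrt(1177): a pole of order 1; residue 3349/3192 + (89825/3756984)*sqrt(1177).
At -5/24 + (1/24)*sqrt(1177): a pole of order 1; residue 3349/3192 - (89825/3756984)*sqrt(1177).

Denominator factor (k**2 + 5*k/12 - 2): discriminant 1177/144, real irrational roots -5/24 + (1/24)*sqrt(1177) and -5/24 - (1/24)*sqrt(1177); poles of order 1, moduli -5/24 + (1/24)*sqrt(1177) and 5/24 + (1/24)*sqrt(1177).
The radius of convergence is the smallest modulus among the singular points: -5/24 + (1/24)*sqrt(1177).
The factor k**2 + 5*k/12 - 2 splits as (k - a)(k - a') with a = -5/24 - (1/24)*sqrt(1177), a' = -5/24 + (1/24)*sqrt(1177). At the order-1 pole a set g(k) = (k - a)*f(k) = [-11*k**2/19 + 13*k/7 - 3/4] / (k - a').
Simple pole: residue = g(a) at a = -5/24 - (1/24)*sqrt(1177), which is 3349/3192 + (89825/3756984)*sqrt(1177).
The factor k**2 + 5*k/12 - 2 splits as (k - a)(k - a') with a = -5/24 + (1/24)*sqrt(1177), a' = -5/24 - (1/24)*sqrt(1177). At the order-1 pole a set g(k) = (k - a)*f(k) = [-11*k**2/19 + 13*k/7 - 3/4] / (k - a').
Simple pole: residue = g(a) at a = -5/24 + (1/24)*sqrt(1177), which is 3349/3192 - (89825/3756984)*sqrt(1177).
List the singular points by increasing real part (a conjugate pair: the negative imaginary part first).


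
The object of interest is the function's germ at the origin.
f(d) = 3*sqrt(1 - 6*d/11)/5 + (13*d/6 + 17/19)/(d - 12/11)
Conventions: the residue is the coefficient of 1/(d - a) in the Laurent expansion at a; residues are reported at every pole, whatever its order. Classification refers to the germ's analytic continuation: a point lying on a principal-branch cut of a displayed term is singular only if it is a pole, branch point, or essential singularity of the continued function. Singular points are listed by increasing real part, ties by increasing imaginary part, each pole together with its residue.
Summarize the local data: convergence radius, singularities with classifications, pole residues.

Radius of convergence at 0: 12/11.
At 12/11: a pole of order 1; residue 681/209.
At 11/6: an algebraic (square-root) branch point.

Denominator factor (d - 12/11): pole of order 1 at 12/11, modulus 12/11.
Branch term (3/5)*sqrt(1 - d/(11/6)): its argument vanishes at d = 11/6, a square-root branch point, modulus 11/6.
The radius of convergence is the smallest modulus among the singular points: 12/11.
The branch term is analytic at 12/11 and contributes nothing to the residue; only the rational part matters.
At the order-1 pole 12/11 set g(d) = (d - (12/11))*(rational part) = 13*d/6 + 17/19.
Simple pole: residue = g(a) at a = 12/11, which is 681/209.
List the singular points by increasing real part (a conjugate pair: the negative imaginary part first).


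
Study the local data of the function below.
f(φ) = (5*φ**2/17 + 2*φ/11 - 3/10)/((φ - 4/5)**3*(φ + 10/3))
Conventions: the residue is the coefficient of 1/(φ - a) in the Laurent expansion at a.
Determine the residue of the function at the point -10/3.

At the order-1 pole -10/3 set g(φ) = (φ - (-10/3))*f(φ) = (5*φ**2/17 + 2*φ/11 - 3/10)/(φ - 4/5)**3.
Simple pole: residue = g(a) at a = -10/3, which is -2981325/89134672.

The residue is -2981325/89134672.


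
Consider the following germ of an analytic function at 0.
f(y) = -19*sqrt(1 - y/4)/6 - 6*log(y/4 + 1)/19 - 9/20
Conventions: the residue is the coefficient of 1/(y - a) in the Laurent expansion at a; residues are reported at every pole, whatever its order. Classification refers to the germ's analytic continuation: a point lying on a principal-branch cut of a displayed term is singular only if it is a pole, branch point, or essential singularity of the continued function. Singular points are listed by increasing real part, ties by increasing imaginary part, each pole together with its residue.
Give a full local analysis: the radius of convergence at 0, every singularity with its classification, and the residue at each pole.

Branch term (-19/6)*sqrt(1 - y/(4)): its argument vanishes at y = 4, a square-root branch point, modulus 4.
Branch term (-6/19)*log(1 - y/(-4)): its argument vanishes at y = -4, a logarithmic branch point, modulus 4.
The radius of convergence is the smallest modulus among the singular points: 4.
List the singular points by increasing real part (a conjugate pair: the negative imaginary part first).

Radius of convergence at 0: 4.
At -4: a logarithmic branch point.
At 4: an algebraic (square-root) branch point.


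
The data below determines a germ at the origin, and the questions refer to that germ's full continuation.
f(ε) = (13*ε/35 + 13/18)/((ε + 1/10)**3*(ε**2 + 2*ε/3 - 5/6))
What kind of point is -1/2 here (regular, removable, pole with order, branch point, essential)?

The point is a regular point.

Denominator factors: ε + 1/10 = -2/5 at ε = -1/2; ε**2 + 2*ε/3 - 5/6 = -11/12 at ε = -1/2 — none vanishes.
So the germ continues analytically to -1/2.


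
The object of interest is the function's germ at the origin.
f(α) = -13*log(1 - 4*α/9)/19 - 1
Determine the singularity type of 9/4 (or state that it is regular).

The term (-13/19)*log(1 - α/(9/4)) has argument 1 - 9/4/(9/4) = 0 at 9/4: a logarithmic (infinitely-sheeted) branch point; the remaining terms are analytic or single-valued there.

The point is a logarithmic branch point.


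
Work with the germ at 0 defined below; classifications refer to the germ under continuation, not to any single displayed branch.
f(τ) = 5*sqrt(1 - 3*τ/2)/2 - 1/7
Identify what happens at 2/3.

The term (5/2)*sqrt(1 - τ/(2/3)) has argument 1 - 2/3/(2/3) = 0 at 2/3: a square-root (algebraic, two-sheeted) branch point; the remaining terms are analytic or single-valued there.

The point is an algebraic (square-root) branch point.


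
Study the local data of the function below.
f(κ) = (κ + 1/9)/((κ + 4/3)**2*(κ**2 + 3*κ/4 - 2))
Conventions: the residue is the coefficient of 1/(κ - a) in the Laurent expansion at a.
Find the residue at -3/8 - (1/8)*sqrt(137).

The residue is 105/88 + (1157/12056)*sqrt(137).

The factor κ**2 + 3*κ/4 - 2 splits as (κ - a)(κ - a') with a = -3/8 - (1/8)*sqrt(137), a' = -3/8 + (1/8)*sqrt(137). At the order-1 pole a set g(κ) = (κ - a)*f(κ) = [(κ + 1/9)/(κ + 4/3)**2] / (κ - a').
Simple pole: residue = g(a) at a = -3/8 - (1/8)*sqrt(137), which is 105/88 + (1157/12056)*sqrt(137).


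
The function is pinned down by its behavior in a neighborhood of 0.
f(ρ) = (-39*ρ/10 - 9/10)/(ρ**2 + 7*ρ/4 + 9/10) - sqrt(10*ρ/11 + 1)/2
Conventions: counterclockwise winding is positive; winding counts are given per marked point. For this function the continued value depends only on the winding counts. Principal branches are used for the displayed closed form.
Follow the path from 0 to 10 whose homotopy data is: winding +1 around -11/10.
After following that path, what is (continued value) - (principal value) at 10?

Continued minus principal equals (1/11)*sqrt(1221).

The rational part is single-valued and drops out of the difference; each branch term changes only by its own monodromy.
(-1/2)*sqrt(1 - ρ/(-11/10)): winding +1 is odd, the square root flips sign, contributing -2*(-1/2)*sqrt(1 - (10)/(-11/10)) = -2*(-1/2)*sqrt(111/11) = (1/11)*sqrt(1221).
Summing the contributions at ρ = 10 gives (1/11)*sqrt(1221).
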